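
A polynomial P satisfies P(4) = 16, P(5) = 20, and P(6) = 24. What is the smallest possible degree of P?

Forward differences of the values at t = 4, 5, 6:
  P  : 16  20  24
  Δ  : 4  4
  Δ^2: 0
The first differences are constant (4) and nonzero, while all higher differences vanish, so the minimal degree is 1.

1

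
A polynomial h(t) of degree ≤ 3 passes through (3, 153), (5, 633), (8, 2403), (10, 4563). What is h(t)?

h(t) = 4t^3 + 6t^2 - 4t + 3

Using the Lagrange interpolation formula with nodes 3, 5, 8, 10:
  L_0(t) = (t - 5)(t - 8)(t - 10) / -70
  L_1(t) = (t - 3)(t - 8)(t - 10) / 30
  L_2(t) = (t - 3)(t - 5)(t - 10) / -30
  L_3(t) = (t - 3)(t - 5)(t - 8) / 70
Then h(t) = 153·L_0(t) + 633·L_1(t) + 2403·L_2(t) + 4563·L_3(t).
Expanding and collecting terms gives h(t) = 4t^3 + 6t^2 - 4t + 3.
Check: h(8) = 2403. ✓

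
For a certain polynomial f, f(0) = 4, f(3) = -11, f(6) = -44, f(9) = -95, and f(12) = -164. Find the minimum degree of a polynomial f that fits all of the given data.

2

Forward differences of the values at u = 0, 3, 6, 9, 12:
  f  : 4  -11  -44  -95  -164
  Δ  : -15  -33  -51  -69
  Δ^2: -18  -18  -18
  Δ^3: 0  0
  Δ^4: 0
The second differences are constant (-18) and nonzero, while all higher differences vanish, so the minimal degree is 2.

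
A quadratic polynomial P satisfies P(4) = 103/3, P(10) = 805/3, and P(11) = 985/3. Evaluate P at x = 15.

Write P(x) = ax^2 + bx + c. Substituting each data point gives a linear system:
  16a + 4b + c = 103/3
  100a + 10b + c = 805/3
  121a + 11b + c = 985/3
Solving the system yields a = 3, b = -3, c = -5/3.
So P(x) = 3x^2 - 3x - 5/3.
Then P(15) = 1885/3.

1885/3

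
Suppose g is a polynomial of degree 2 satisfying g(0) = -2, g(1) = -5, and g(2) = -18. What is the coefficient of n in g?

2

Write g(n) = an^2 + bn + c. Substituting each data point gives a linear system:
  c = -2
  a + b + c = -5
  4a + 2b + c = -18
Solving the system yields a = -5, b = 2, c = -2.
So g(n) = -5n^2 + 2n - 2.
The coefficient of n is 2.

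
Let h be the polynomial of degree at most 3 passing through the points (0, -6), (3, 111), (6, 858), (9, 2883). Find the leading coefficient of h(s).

4

Write h(s) = as^3 + bs^2 + cs + d. Substituting each data point gives a linear system:
  d = -6
  27a + 9b + 3c + d = 111
  216a + 36b + 6c + d = 858
  729a + 81b + 9c + d = 2883
Solving the system yields a = 4, b = -1, c = 6, d = -6.
So h(s) = 4s³ - s² + 6s - 6.
The leading coefficient is 4.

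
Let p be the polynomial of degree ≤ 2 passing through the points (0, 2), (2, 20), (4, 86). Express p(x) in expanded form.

p(x) = 6x^2 - 3x + 2

Write p(x) = ax^2 + bx + c. Substituting each data point gives a linear system:
  c = 2
  4a + 2b + c = 20
  16a + 4b + c = 86
Solving the system yields a = 6, b = -3, c = 2.
So p(x) = 6x^2 - 3x + 2.
Check: p(2) = 20. ✓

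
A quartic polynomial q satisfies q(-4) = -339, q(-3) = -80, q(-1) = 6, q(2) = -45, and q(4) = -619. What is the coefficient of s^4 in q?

Write q(s) = as^4 + bs^3 + cs^2 + ds + e. Substituting each data point gives a linear system:
  256a - 64b + 16c - 4d + e = -339
  81a - 27b + 9c - 3d + e = -80
  a - b + c - d + e = 6
  16a + 8b + 4c + 2d + e = -45
  256a + 64b + 16c + 4d + e = -619
Solving the system yields a = -2, b = -2, c = 2, d = -3, e = 1.
So q(s) = -2s⁴ - 2s³ + 2s² - 3s + 1.
The leading coefficient is -2.

-2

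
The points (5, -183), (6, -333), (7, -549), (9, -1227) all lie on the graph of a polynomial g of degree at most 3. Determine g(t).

Using the Lagrange interpolation formula with nodes 5, 6, 7, 9:
  L_0(t) = (t - 6)(t - 7)(t - 9) / -8
  L_1(t) = (t - 5)(t - 7)(t - 9) / 3
  L_2(t) = (t - 5)(t - 6)(t - 9) / -4
  L_3(t) = (t - 5)(t - 6)(t - 7) / 24
Then g(t) = -183·L_0(t) - 333·L_1(t) - 549·L_2(t) - 1227·L_3(t).
Expanding and collecting terms gives g(t) = -2t³ + 3t² - t - 3.
Check: g(7) = -549. ✓

g(t) = -2t^3 + 3t^2 - t - 3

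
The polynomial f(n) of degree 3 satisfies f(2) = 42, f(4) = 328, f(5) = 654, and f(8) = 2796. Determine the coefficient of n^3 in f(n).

Write f(n) = an^3 + bn^2 + cn + d. Substituting each data point gives a linear system:
  8a + 4b + 2c + d = 42
  64a + 16b + 4c + d = 328
  125a + 25b + 5c + d = 654
  512a + 64b + 8c + d = 2796
Solving the system yields a = 6, b = -5, c = 5, d = 4.
So f(n) = 6n^3 - 5n^2 + 5n + 4.
The leading coefficient is 6.

6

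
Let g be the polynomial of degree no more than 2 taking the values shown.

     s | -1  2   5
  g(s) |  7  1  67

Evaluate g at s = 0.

-3

Write g(s) = as^2 + bs + c. Substituting each data point gives a linear system:
  a - b + c = 7
  4a + 2b + c = 1
  25a + 5b + c = 67
Solving the system yields a = 4, b = -6, c = -3.
So g(s) = 4s^2 - 6s - 3.
Then g(0) = -3.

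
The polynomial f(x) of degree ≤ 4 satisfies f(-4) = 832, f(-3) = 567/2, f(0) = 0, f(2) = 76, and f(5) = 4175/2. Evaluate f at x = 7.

Write f(x) = ax^4 + bx^3 + cx^2 + dx + e. Substituting each data point gives a linear system:
  256a - 64b + 16c - 4d + e = 832
  81a - 27b + 9c - 3d + e = 567/2
  e = 0
  16a + 8b + 4c + 2d + e = 76
  625a + 125b + 25c + 5d + e = 4175/2
Solving the system yields a = 3, b = 1/2, c = 6, d = 0, e = 0.
So f(x) = 3x^4 + (1/2)x^3 + 6x^2.
Then f(7) = 15337/2.

15337/2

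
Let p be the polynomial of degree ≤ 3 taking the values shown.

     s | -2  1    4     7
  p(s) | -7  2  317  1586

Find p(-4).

Write p(s) = as^3 + bs^2 + cs + d. Substituting each data point gives a linear system:
  -8a + 4b - 2c + d = -7
  a + b + c + d = 2
  64a + 16b + 4c + d = 317
  343a + 49b + 7c + d = 1586
Solving the system yields a = 4, b = 5, c = -4, d = -3.
So p(s) = 4s^3 + 5s^2 - 4s - 3.
Then p(-4) = -163.

-163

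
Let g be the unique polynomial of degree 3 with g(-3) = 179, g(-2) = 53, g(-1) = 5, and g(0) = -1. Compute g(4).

Using the Lagrange interpolation formula with nodes -3, -2, -1, 0:
  L_0(n) = (n + 2)(n + 1)n / -6
  L_1(n) = (n + 3)(n + 1)n / 2
  L_2(n) = (n + 3)(n + 2)n / -2
  L_3(n) = (n + 3)(n + 2)(n + 1) / 6
Then g(n) = 179·L_0(n) + 53·L_1(n) + 5·L_2(n) - 1·L_3(n).
Expanding and collecting terms gives g(n) = -6n^3 + 3n^2 + 3n - 1.
Evaluating at n = 4: g(4) = -325.

-325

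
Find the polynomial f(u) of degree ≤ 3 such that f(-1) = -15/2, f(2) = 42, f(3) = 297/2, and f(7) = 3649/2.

Write f(u) = au^3 + bu^2 + cu + d. Substituting each data point gives a linear system:
  -a + b - c + d = -15/2
  8a + 4b + 2c + d = 42
  27a + 9b + 3c + d = 297/2
  343a + 49b + 7c + d = 3649/2
Solving the system yields a = 5, b = 5/2, c = -1, d = -6.
So f(u) = 5u^3 + (5/2)u^2 - u - 6.
Check: f(2) = 42. ✓

f(u) = 5u^3 + (5/2)u^2 - u - 6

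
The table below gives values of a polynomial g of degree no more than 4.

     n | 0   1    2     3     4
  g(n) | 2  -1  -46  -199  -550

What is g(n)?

Using the Lagrange interpolation formula with nodes 0, 1, 2, 3, 4:
  L_0(n) = (n - 1)(n - 2)(n - 3)(n - 4) / 24
  L_1(n) = n(n - 2)(n - 3)(n - 4) / -6
  L_2(n) = n(n - 1)(n - 3)(n - 4) / 4
  L_3(n) = n(n - 1)(n - 2)(n - 4) / -6
  L_4(n) = n(n - 1)(n - 2)(n - 3) / 24
Then g(n) = 2·L_0(n) - 1·L_1(n) - 46·L_2(n) - 199·L_3(n) - 550·L_4(n).
Expanding and collecting terms gives g(n) = -n^4 - 5n^3 + n^2 + 2n + 2.
Check: g(2) = -46. ✓

g(n) = -n^4 - 5n^3 + n^2 + 2n + 2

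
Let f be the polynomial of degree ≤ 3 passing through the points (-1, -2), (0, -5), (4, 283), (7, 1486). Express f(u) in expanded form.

Using the Lagrange interpolation formula with nodes -1, 0, 4, 7:
  L_0(u) = u(u - 4)(u - 7) / -40
  L_1(u) = (u + 1)(u - 4)(u - 7) / 28
  L_2(u) = (u + 1)u(u - 7) / -60
  L_3(u) = (u + 1)u(u - 4) / 168
Then f(u) = -2·L_0(u) - 5·L_1(u) + 283·L_2(u) + 1486·L_3(u).
Expanding and collecting terms gives f(u) = 4u³ + 3u² - 4u - 5.
Check: f(4) = 283. ✓

f(u) = 4u^3 + 3u^2 - 4u - 5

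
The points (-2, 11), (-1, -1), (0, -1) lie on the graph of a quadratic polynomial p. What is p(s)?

Write p(s) = as^2 + bs + c. Substituting each data point gives a linear system:
  4a - 2b + c = 11
  a - b + c = -1
  c = -1
Solving the system yields a = 6, b = 6, c = -1.
So p(s) = 6s^2 + 6s - 1.
Check: p(-2) = 11. ✓

p(s) = 6s^2 + 6s - 1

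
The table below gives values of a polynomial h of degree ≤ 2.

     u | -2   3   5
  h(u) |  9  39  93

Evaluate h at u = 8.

219

Write h(u) = au^2 + bu + c. Substituting each data point gives a linear system:
  4a - 2b + c = 9
  9a + 3b + c = 39
  25a + 5b + c = 93
Solving the system yields a = 3, b = 3, c = 3.
So h(u) = 3u^2 + 3u + 3.
Then h(8) = 219.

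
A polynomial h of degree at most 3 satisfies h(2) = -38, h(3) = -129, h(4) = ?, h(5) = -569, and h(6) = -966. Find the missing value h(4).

-298

On equispaced nodes a degree-3 polynomial has vanishing fourth forward difference, so
  h(2) - 4·h(3) + 6·h(4) - 4·h(5) + h(6) = 0.
Substituting the known values and solving for h(4):
  6·h(4) = -1788
  h(4) = -298.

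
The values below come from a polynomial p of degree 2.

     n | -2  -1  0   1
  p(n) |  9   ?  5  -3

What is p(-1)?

The 3 known points determine the degree-2 polynomial uniquely.
Write p(n) = an^2 + bn + c. Substituting each data point gives a linear system:
  4a - 2b + c = 9
  c = 5
  a + b + c = -3
Solving the system yields a = -2, b = -6, c = 5.
So p(n) = -2n² - 6n + 5.
Then p(-1) = 9.

9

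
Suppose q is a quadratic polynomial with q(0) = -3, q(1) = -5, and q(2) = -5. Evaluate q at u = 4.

1

Forward differences of the values at u = 0, 1, 2:
  q  : -3  -5  -5
  Δ  : -2  0
  Δ^2: 2
The second differences are constant, confirming degree 2.
Interpolating (Newton forward form) and evaluating at u = 4 gives q(4) = 1.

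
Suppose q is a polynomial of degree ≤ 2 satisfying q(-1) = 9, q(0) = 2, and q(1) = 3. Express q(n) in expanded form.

Using the Lagrange interpolation formula with nodes -1, 0, 1:
  L_0(n) = n(n - 1) / 2
  L_1(n) = (n + 1)(n - 1) / -1
  L_2(n) = (n + 1)n / 2
Then q(n) = 9·L_0(n) + 2·L_1(n) + 3·L_2(n).
Expanding and collecting terms gives q(n) = 4n^2 - 3n + 2.
Check: q(0) = 2. ✓

q(n) = 4n^2 - 3n + 2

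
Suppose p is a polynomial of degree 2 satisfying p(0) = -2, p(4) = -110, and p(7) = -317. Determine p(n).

Write p(n) = an^2 + bn + c. Substituting each data point gives a linear system:
  c = -2
  16a + 4b + c = -110
  49a + 7b + c = -317
Solving the system yields a = -6, b = -3, c = -2.
So p(n) = -6n^2 - 3n - 2.
Check: p(0) = -2. ✓

p(n) = -6n^2 - 3n - 2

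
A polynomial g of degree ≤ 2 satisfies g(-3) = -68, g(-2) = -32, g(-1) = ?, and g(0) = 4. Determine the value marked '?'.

The 3 known points determine the degree-2 polynomial uniquely.
Write g(u) = au^2 + bu + c. Substituting each data point gives a linear system:
  9a - 3b + c = -68
  4a - 2b + c = -32
  c = 4
Solving the system yields a = -6, b = 6, c = 4.
So g(u) = -6u^2 + 6u + 4.
Then g(-1) = -8.

-8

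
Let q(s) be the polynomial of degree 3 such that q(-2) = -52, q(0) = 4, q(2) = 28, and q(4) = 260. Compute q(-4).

Using the Lagrange interpolation formula with nodes -2, 0, 2, 4:
  L_0(s) = s(s - 2)(s - 4) / -48
  L_1(s) = (s + 2)(s - 2)(s - 4) / 16
  L_2(s) = (s + 2)s(s - 4) / -16
  L_3(s) = (s + 2)s(s - 2) / 48
Then q(s) = -52·L_0(s) + 4·L_1(s) + 28·L_2(s) + 260·L_3(s).
Expanding and collecting terms gives q(s) = 5s^3 - 4s^2 + 4.
Evaluating at s = -4: q(-4) = -380.

-380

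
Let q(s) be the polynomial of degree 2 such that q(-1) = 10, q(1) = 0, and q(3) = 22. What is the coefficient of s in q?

-5

Write q(s) = as^2 + bs + c. Substituting each data point gives a linear system:
  a - b + c = 10
  a + b + c = 0
  9a + 3b + c = 22
Solving the system yields a = 4, b = -5, c = 1.
So q(s) = 4s^2 - 5s + 1.
The coefficient of s is -5.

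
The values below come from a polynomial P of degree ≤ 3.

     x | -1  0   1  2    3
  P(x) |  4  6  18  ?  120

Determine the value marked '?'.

52

The 4 known points determine the degree-3 polynomial uniquely.
Write P(x) = ax^3 + bx^2 + cx + d. Substituting each data point gives a linear system:
  -a + b - c + d = 4
  d = 6
  a + b + c + d = 18
  27a + 9b + 3c + d = 120
Solving the system yields a = 2, b = 5, c = 5, d = 6.
So P(x) = 2x³ + 5x² + 5x + 6.
Then P(2) = 52.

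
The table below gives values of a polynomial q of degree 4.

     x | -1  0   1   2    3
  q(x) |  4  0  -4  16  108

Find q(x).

q(x) = x^4 + 2x^3 - x^2 - 6x

Write q(x) = ax^4 + bx^3 + cx^2 + dx + e. Substituting each data point gives a linear system:
  a - b + c - d + e = 4
  e = 0
  a + b + c + d + e = -4
  16a + 8b + 4c + 2d + e = 16
  81a + 27b + 9c + 3d + e = 108
Solving the system yields a = 1, b = 2, c = -1, d = -6, e = 0.
So q(x) = x^4 + 2x^3 - x^2 - 6x.
Check: q(2) = 16. ✓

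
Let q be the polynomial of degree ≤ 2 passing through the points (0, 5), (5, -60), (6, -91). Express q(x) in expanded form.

q(x) = -3x^2 + 2x + 5

Write q(x) = ax^2 + bx + c. Substituting each data point gives a linear system:
  c = 5
  25a + 5b + c = -60
  36a + 6b + c = -91
Solving the system yields a = -3, b = 2, c = 5.
So q(x) = -3x² + 2x + 5.
Check: q(5) = -60. ✓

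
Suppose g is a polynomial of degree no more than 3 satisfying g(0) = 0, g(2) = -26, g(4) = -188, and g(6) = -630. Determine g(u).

g(u) = -3u^3 + u^2 - 3u

Write g(u) = au^3 + bu^2 + cu + d. Substituting each data point gives a linear system:
  d = 0
  8a + 4b + 2c + d = -26
  64a + 16b + 4c + d = -188
  216a + 36b + 6c + d = -630
Solving the system yields a = -3, b = 1, c = -3, d = 0.
So g(u) = -3u³ + u² - 3u.
Check: g(6) = -630. ✓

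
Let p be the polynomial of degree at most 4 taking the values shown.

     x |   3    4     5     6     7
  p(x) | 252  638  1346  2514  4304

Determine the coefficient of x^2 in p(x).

Write p(x) = ax^4 + bx^3 + cx^2 + dx + e. Substituting each data point gives a linear system:
  81a + 27b + 9c + 3d + e = 252
  256a + 64b + 16c + 4d + e = 638
  625a + 125b + 25c + 5d + e = 1346
  1296a + 216b + 36c + 6d + e = 2514
  2401a + 343b + 49c + 7d + e = 4304
Solving the system yields a = 1, b = 5, c = 4, d = -2, e = 6.
So p(x) = x^4 + 5x^3 + 4x^2 - 2x + 6.
The coefficient of x^2 is 4.

4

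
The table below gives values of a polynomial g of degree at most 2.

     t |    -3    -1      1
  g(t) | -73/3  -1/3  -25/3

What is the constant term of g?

-1/3

Write g(t) = at^2 + bt + c. Substituting each data point gives a linear system:
  9a - 3b + c = -73/3
  a - b + c = -1/3
  a + b + c = -25/3
Solving the system yields a = -4, b = -4, c = -1/3.
So g(t) = -4t² - 4t - 1/3.
The constant term is -1/3.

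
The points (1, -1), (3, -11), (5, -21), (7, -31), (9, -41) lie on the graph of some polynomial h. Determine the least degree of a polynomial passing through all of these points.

Forward differences of the values at n = 1, 3, 5, 7, 9:
  h  : -1  -11  -21  -31  -41
  Δ  : -10  -10  -10  -10
  Δ^2: 0  0  0
  Δ^3: 0  0
  Δ^4: 0
The first differences are constant (-10) and nonzero, while all higher differences vanish, so the minimal degree is 1.

1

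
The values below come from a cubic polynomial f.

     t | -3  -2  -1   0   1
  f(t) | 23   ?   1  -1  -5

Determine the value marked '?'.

On equispaced nodes a degree-3 polynomial has vanishing fourth forward difference, so
  f(-3) - 4·f(-2) + 6·f(-1) - 4·f(0) + f(1) = 0.
Substituting the known values and solving for f(-2):
  -4·f(-2) = -28
  f(-2) = 7.

7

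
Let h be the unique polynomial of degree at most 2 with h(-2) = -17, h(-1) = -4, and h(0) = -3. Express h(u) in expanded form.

h(u) = -6u^2 - 5u - 3

Using the Lagrange interpolation formula with nodes -2, -1, 0:
  L_0(u) = (u + 1)u / 2
  L_1(u) = (u + 2)u / -1
  L_2(u) = (u + 2)(u + 1) / 2
Then h(u) = -17·L_0(u) - 4·L_1(u) - 3·L_2(u).
Expanding and collecting terms gives h(u) = -6u^2 - 5u - 3.
Check: h(0) = -3. ✓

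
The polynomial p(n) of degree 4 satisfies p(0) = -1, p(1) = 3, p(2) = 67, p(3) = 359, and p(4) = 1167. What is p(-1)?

Forward differences of the values at n = 0, 1, 2, 3, 4:
  p  : -1  3  67  359  1167
  Δ  : 4  64  292  808
  Δ^2: 60  228  516
  Δ^3: 168  288
  Δ^4: 120
The fourth differences are constant, confirming degree 4.
Interpolating (Newton forward form) and evaluating at n = -1 gives p(-1) = 7.

7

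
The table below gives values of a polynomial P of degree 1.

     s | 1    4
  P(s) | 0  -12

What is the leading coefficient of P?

Write P(s) = as + b. Substituting each data point gives a linear system:
  a + b = 0
  4a + b = -12
Solving the system yields a = -4, b = 4.
So P(s) = -4s + 4.
The leading coefficient is -4.

-4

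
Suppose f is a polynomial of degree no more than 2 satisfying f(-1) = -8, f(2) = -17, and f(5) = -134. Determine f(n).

Write f(n) = an^2 + bn + c. Substituting each data point gives a linear system:
  a - b + c = -8
  4a + 2b + c = -17
  25a + 5b + c = -134
Solving the system yields a = -6, b = 3, c = 1.
So f(n) = -6n^2 + 3n + 1.
Check: f(5) = -134. ✓

f(n) = -6n^2 + 3n + 1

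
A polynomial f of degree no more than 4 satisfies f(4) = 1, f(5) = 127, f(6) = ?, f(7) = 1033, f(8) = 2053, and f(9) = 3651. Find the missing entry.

435

The 5 known points determine the degree-4 polynomial uniquely.
Write f(s) = as^4 + bs^3 + cs^2 + ds + e. Substituting each data point gives a linear system:
  256a + 64b + 16c + 4d + e = 1
  625a + 125b + 25c + 5d + e = 127
  2401a + 343b + 49c + 7d + e = 1033
  4096a + 512b + 64c + 8d + e = 2053
  6561a + 729b + 81c + 9d + e = 3651
Solving the system yields a = 1, b = -4, c = 0, d = 1, e = -3.
So f(s) = s⁴ - 4s³ + s - 3.
Then f(6) = 435.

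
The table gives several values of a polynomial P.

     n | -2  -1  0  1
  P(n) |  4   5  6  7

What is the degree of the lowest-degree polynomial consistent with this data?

1

Forward differences of the values at n = -2, -1, 0, 1:
  P  : 4  5  6  7
  Δ  : 1  1  1
  Δ^2: 0  0
  Δ^3: 0
The first differences are constant (1) and nonzero, while all higher differences vanish, so the minimal degree is 1.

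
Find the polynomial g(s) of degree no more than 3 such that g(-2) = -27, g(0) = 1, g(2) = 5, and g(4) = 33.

Write g(s) = as^3 + bs^2 + cs + d. Substituting each data point gives a linear system:
  -8a + 4b - 2c + d = -27
  d = 1
  8a + 4b + 2c + d = 5
  64a + 16b + 4c + d = 33
Solving the system yields a = 1, b = -3, c = 4, d = 1.
So g(s) = s^3 - 3s^2 + 4s + 1.
Check: g(2) = 5. ✓

g(s) = s^3 - 3s^2 + 4s + 1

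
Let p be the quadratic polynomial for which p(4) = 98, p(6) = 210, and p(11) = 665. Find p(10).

554

Write p(s) = as^2 + bs + c. Substituting each data point gives a linear system:
  16a + 4b + c = 98
  36a + 6b + c = 210
  121a + 11b + c = 665
Solving the system yields a = 5, b = 6, c = -6.
So p(s) = 5s² + 6s - 6.
Then p(10) = 554.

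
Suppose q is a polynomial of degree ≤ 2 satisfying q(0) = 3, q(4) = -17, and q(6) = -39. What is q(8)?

Using the Lagrange interpolation formula with nodes 0, 4, 6:
  L_0(s) = (s - 4)(s - 6) / 24
  L_1(s) = s(s - 6) / -8
  L_2(s) = s(s - 4) / 12
Then q(s) = 3·L_0(s) - 17·L_1(s) - 39·L_2(s).
Expanding and collecting terms gives q(s) = -s^2 - s + 3.
Evaluating at s = 8: q(8) = -69.

-69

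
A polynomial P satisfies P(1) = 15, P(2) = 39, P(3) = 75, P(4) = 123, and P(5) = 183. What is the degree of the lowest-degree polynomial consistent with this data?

Forward differences of the values at x = 1, 2, 3, 4, 5:
  P  : 15  39  75  123  183
  Δ  : 24  36  48  60
  Δ^2: 12  12  12
  Δ^3: 0  0
  Δ^4: 0
The second differences are constant (12) and nonzero, while all higher differences vanish, so the minimal degree is 2.

2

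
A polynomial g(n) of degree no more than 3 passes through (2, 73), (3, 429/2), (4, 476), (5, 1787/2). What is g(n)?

g(n) = 6n^3 + 6n^2 - (5/2)n + 6

Using the Lagrange interpolation formula with nodes 2, 3, 4, 5:
  L_0(n) = (n - 3)(n - 4)(n - 5) / -6
  L_1(n) = (n - 2)(n - 4)(n - 5) / 2
  L_2(n) = (n - 2)(n - 3)(n - 5) / -2
  L_3(n) = (n - 2)(n - 3)(n - 4) / 6
Then g(n) = 73·L_0(n) + 429/2·L_1(n) + 476·L_2(n) + 1787/2·L_3(n).
Expanding and collecting terms gives g(n) = 6n³ + 6n² - (5/2)n + 6.
Check: g(2) = 73. ✓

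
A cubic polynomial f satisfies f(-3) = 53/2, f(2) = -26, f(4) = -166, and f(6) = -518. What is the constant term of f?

Write f(t) = at^3 + bt^2 + ct + d. Substituting each data point gives a linear system:
  -27a + 9b - 3c + d = 53/2
  8a + 4b + 2c + d = -26
  64a + 16b + 4c + d = -166
  216a + 36b + 6c + d = -518
Solving the system yields a = -2, b = -5/2, c = 1, d = -2.
So f(t) = -2t^3 - (5/2)t^2 + t - 2.
The constant term is -2.

-2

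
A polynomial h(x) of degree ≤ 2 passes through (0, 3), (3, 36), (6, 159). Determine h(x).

h(x) = 5x^2 - 4x + 3

Write h(x) = ax^2 + bx + c. Substituting each data point gives a linear system:
  c = 3
  9a + 3b + c = 36
  36a + 6b + c = 159
Solving the system yields a = 5, b = -4, c = 3.
So h(x) = 5x² - 4x + 3.
Check: h(6) = 159. ✓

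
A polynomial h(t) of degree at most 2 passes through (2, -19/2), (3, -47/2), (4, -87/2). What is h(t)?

h(t) = -3t^2 + t + 1/2

Using the Lagrange interpolation formula with nodes 2, 3, 4:
  L_0(t) = (t - 3)(t - 4) / 2
  L_1(t) = (t - 2)(t - 4) / -1
  L_2(t) = (t - 2)(t - 3) / 2
Then h(t) = -19/2·L_0(t) - 47/2·L_1(t) - 87/2·L_2(t).
Expanding and collecting terms gives h(t) = -3t² + t + 1/2.
Check: h(4) = -87/2. ✓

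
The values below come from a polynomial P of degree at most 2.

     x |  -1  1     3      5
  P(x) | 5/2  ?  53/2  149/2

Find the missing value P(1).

5/2

On equispaced nodes a degree-2 polynomial has vanishing third forward difference, so
  - P(-1) + 3·P(1) - 3·P(3) + P(5) = 0.
Substituting the known values and solving for P(1):
  3·P(1) = 15/2
  P(1) = 5/2.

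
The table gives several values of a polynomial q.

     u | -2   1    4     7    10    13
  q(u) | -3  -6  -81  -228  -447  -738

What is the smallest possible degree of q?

2

Forward differences of the values at u = -2, 1, 4, 7, 10, 13:
  q  : -3  -6  -81  -228  -447  -738
  Δ  : -3  -75  -147  -219  -291
  Δ^2: -72  -72  -72  -72
  Δ^3: 0  0  0
  Δ^4: 0  0
  Δ^5: 0
The second differences are constant (-72) and nonzero, while all higher differences vanish, so the minimal degree is 2.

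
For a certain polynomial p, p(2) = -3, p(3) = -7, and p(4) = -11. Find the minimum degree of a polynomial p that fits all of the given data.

Forward differences of the values at t = 2, 3, 4:
  p  : -3  -7  -11
  Δ  : -4  -4
  Δ^2: 0
The first differences are constant (-4) and nonzero, while all higher differences vanish, so the minimal degree is 1.

1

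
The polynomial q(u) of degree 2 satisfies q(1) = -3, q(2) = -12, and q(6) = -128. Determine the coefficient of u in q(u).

3

Write q(u) = au^2 + bu + c. Substituting each data point gives a linear system:
  a + b + c = -3
  4a + 2b + c = -12
  36a + 6b + c = -128
Solving the system yields a = -4, b = 3, c = -2.
So q(u) = -4u^2 + 3u - 2.
The coefficient of u is 3.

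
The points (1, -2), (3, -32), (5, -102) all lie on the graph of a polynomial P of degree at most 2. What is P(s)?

P(s) = -5s^2 + 5s - 2

Using the Lagrange interpolation formula with nodes 1, 3, 5:
  L_0(s) = (s - 3)(s - 5) / 8
  L_1(s) = (s - 1)(s - 5) / -4
  L_2(s) = (s - 1)(s - 3) / 8
Then P(s) = -2·L_0(s) - 32·L_1(s) - 102·L_2(s).
Expanding and collecting terms gives P(s) = -5s² + 5s - 2.
Check: P(3) = -32. ✓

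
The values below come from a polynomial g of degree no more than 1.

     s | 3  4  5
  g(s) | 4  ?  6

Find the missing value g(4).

The 2 known points determine the degree-1 polynomial uniquely.
Write g(s) = as + b. Substituting each data point gives a linear system:
  3a + b = 4
  5a + b = 6
Solving the system yields a = 1, b = 1.
So g(s) = s + 1.
Then g(4) = 5.

5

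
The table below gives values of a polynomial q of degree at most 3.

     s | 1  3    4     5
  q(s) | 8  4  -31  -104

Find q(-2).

29

Write q(s) = as^3 + bs^2 + cs + d. Substituting each data point gives a linear system:
  a + b + c + d = 8
  27a + 9b + 3c + d = 4
  64a + 16b + 4c + d = -31
  125a + 25b + 5c + d = -104
Solving the system yields a = -2, b = 5, c = 4, d = 1.
So q(s) = -2s^3 + 5s^2 + 4s + 1.
Then q(-2) = 29.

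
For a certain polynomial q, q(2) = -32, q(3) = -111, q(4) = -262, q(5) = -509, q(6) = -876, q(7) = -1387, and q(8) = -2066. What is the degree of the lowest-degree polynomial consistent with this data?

3

Forward differences of the values at u = 2, 3, 4, 5, 6, 7, 8:
  q  : -32  -111  -262  -509  -876  -1387  -2066
  Δ  : -79  -151  -247  -367  -511  -679
  Δ^2: -72  -96  -120  -144  -168
  Δ^3: -24  -24  -24  -24
  Δ^4: 0  0  0
  Δ^5: 0  0
  Δ^6: 0
The third differences are constant (-24) and nonzero, while all higher differences vanish, so the minimal degree is 3.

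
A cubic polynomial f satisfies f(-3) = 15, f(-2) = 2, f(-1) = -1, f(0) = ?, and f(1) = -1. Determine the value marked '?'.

The 4 known points determine the degree-3 polynomial uniquely.
Write f(n) = an^3 + bn^2 + cn + d. Substituting each data point gives a linear system:
  -27a + 9b - 3c + d = 15
  -8a + 4b - 2c + d = 2
  -a + b - c + d = -1
  a + b + c + d = -1
Solving the system yields a = -1, b = -1, c = 1, d = 0.
So f(n) = -n³ - n² + n.
Then f(0) = 0.

0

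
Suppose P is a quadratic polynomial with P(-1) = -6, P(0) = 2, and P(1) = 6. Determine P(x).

Using the Lagrange interpolation formula with nodes -1, 0, 1:
  L_0(x) = x(x - 1) / 2
  L_1(x) = (x + 1)(x - 1) / -1
  L_2(x) = (x + 1)x / 2
Then P(x) = -6·L_0(x) + 2·L_1(x) + 6·L_2(x).
Expanding and collecting terms gives P(x) = -2x² + 6x + 2.
Check: P(0) = 2. ✓

P(x) = -2x^2 + 6x + 2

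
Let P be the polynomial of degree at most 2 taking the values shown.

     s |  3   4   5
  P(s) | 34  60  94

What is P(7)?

Using the Lagrange interpolation formula with nodes 3, 4, 5:
  L_0(s) = (s - 4)(s - 5) / 2
  L_1(s) = (s - 3)(s - 5) / -1
  L_2(s) = (s - 3)(s - 4) / 2
Then P(s) = 34·L_0(s) + 60·L_1(s) + 94·L_2(s).
Expanding and collecting terms gives P(s) = 4s² - 2s + 4.
Evaluating at s = 7: P(7) = 186.

186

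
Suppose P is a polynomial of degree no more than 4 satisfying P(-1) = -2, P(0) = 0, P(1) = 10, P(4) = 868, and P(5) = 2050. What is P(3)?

294

Using the Lagrange interpolation formula with nodes -1, 0, 1, 4, 5:
  L_0(s) = s(s - 1)(s - 4)(s - 5) / 60
  L_1(s) = (s + 1)(s - 1)(s - 4)(s - 5) / -20
  L_2(s) = (s + 1)s(s - 4)(s - 5) / 24
  L_3(s) = (s + 1)s(s - 1)(s - 5) / -60
  L_4(s) = (s + 1)s(s - 1)(s - 4) / 120
Then P(s) = -2·L_0(s) + 0·L_1(s) + 10·L_2(s) + 868·L_3(s) + 2050·L_4(s).
Expanding and collecting terms gives P(s) = 3s^4 + s^3 + s^2 + 5s.
Evaluating at s = 3: P(3) = 294.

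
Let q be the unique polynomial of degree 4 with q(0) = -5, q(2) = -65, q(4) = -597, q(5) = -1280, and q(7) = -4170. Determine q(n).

q(n) = -n^4 - 5n^3 - n^2 - 5

Using the Lagrange interpolation formula with nodes 0, 2, 4, 5, 7:
  L_0(n) = (n - 2)(n - 4)(n - 5)(n - 7) / 280
  L_1(n) = n(n - 4)(n - 5)(n - 7) / -60
  L_2(n) = n(n - 2)(n - 5)(n - 7) / 24
  L_3(n) = n(n - 2)(n - 4)(n - 7) / -30
  L_4(n) = n(n - 2)(n - 4)(n - 5) / 210
Then q(n) = -5·L_0(n) - 65·L_1(n) - 597·L_2(n) - 1280·L_3(n) - 4170·L_4(n).
Expanding and collecting terms gives q(n) = -n^4 - 5n^3 - n^2 - 5.
Check: q(4) = -597. ✓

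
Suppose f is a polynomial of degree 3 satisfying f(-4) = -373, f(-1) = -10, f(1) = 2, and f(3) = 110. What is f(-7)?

Write f(x) = ax^3 + bx^2 + cx + d. Substituting each data point gives a linear system:
  -64a + 16b - 4c + d = -373
  -a + b - c + d = -10
  a + b + c + d = 2
  27a + 9b + 3c + d = 110
Solving the system yields a = 5, b = -3, c = 1, d = -1.
So f(x) = 5x³ - 3x² + x - 1.
Then f(-7) = -1870.

-1870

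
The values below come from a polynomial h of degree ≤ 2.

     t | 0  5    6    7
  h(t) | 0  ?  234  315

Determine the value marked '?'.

The 3 known points determine the degree-2 polynomial uniquely.
Write h(t) = at^2 + bt + c. Substituting each data point gives a linear system:
  c = 0
  36a + 6b + c = 234
  49a + 7b + c = 315
Solving the system yields a = 6, b = 3, c = 0.
So h(t) = 6t^2 + 3t.
Then h(5) = 165.

165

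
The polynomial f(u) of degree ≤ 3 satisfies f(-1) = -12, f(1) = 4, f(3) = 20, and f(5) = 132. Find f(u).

f(u) = 2u^3 - 6u^2 + 6u + 2

Write f(u) = au^3 + bu^2 + cu + d. Substituting each data point gives a linear system:
  -a + b - c + d = -12
  a + b + c + d = 4
  27a + 9b + 3c + d = 20
  125a + 25b + 5c + d = 132
Solving the system yields a = 2, b = -6, c = 6, d = 2.
So f(u) = 2u^3 - 6u^2 + 6u + 2.
Check: f(5) = 132. ✓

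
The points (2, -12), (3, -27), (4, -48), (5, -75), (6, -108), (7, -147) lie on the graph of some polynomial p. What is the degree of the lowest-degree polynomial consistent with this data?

Forward differences of the values at u = 2, 3, 4, 5, 6, 7:
  p  : -12  -27  -48  -75  -108  -147
  Δ  : -15  -21  -27  -33  -39
  Δ^2: -6  -6  -6  -6
  Δ^3: 0  0  0
  Δ^4: 0  0
  Δ^5: 0
The second differences are constant (-6) and nonzero, while all higher differences vanish, so the minimal degree is 2.

2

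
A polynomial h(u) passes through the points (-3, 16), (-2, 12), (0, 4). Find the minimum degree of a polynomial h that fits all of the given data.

Divided differences on the nodes -3, -2, 0:
  order 0: 16  12  4
  order 1: -4  -4
  order 2: 0
The order-1 divided differences are all -4 (nonzero) and every higher order vanishes, so the data lies on a polynomial of degree exactly 1.

1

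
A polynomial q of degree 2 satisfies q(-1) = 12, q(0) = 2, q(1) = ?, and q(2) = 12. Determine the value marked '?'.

2

On equispaced nodes a degree-2 polynomial has vanishing third forward difference, so
  - q(-1) + 3·q(0) - 3·q(1) + q(2) = 0.
Substituting the known values and solving for q(1):
  -3·q(1) = -6
  q(1) = 2.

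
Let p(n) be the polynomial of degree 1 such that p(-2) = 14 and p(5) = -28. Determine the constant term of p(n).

2

Write p(n) = an + b. Substituting each data point gives a linear system:
  -2a + b = 14
  5a + b = -28
Solving the system yields a = -6, b = 2.
So p(n) = -6n + 2.
The constant term is 2.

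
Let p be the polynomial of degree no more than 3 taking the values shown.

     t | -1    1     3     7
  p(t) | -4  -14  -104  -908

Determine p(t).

p(t) = -2t^3 - 4t^2 - 3t - 5

Write p(t) = at^3 + bt^2 + ct + d. Substituting each data point gives a linear system:
  -a + b - c + d = -4
  a + b + c + d = -14
  27a + 9b + 3c + d = -104
  343a + 49b + 7c + d = -908
Solving the system yields a = -2, b = -4, c = -3, d = -5.
So p(t) = -2t^3 - 4t^2 - 3t - 5.
Check: p(1) = -14. ✓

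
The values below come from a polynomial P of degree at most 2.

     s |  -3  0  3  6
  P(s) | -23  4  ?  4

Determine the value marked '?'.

13

The 3 known points determine the degree-2 polynomial uniquely.
Write P(s) = as^2 + bs + c. Substituting each data point gives a linear system:
  9a - 3b + c = -23
  c = 4
  36a + 6b + c = 4
Solving the system yields a = -1, b = 6, c = 4.
So P(s) = -s^2 + 6s + 4.
Then P(3) = 13.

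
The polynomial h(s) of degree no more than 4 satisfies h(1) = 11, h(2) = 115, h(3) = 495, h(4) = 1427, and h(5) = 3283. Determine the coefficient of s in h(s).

-4

Write h(s) = as^4 + bs^3 + cs^2 + ds + e. Substituting each data point gives a linear system:
  a + b + c + d + e = 11
  16a + 8b + 4c + 2d + e = 115
  81a + 27b + 9c + 3d + e = 495
  256a + 64b + 16c + 4d + e = 1427
  625a + 125b + 25c + 5d + e = 3283
Solving the system yields a = 4, b = 6, c = 2, d = -4, e = 3.
So h(s) = 4s^4 + 6s^3 + 2s^2 - 4s + 3.
The coefficient of s is -4.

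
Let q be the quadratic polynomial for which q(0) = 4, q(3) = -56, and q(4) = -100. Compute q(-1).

0

Using the Lagrange interpolation formula with nodes 0, 3, 4:
  L_0(u) = (u - 3)(u - 4) / 12
  L_1(u) = u(u - 4) / -3
  L_2(u) = u(u - 3) / 4
Then q(u) = 4·L_0(u) - 56·L_1(u) - 100·L_2(u).
Expanding and collecting terms gives q(u) = -6u^2 - 2u + 4.
Evaluating at u = -1: q(-1) = 0.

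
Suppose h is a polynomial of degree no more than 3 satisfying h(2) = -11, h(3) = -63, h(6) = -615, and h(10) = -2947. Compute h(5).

Using the Lagrange interpolation formula with nodes 2, 3, 6, 10:
  L_0(s) = (s - 3)(s - 6)(s - 10) / -32
  L_1(s) = (s - 2)(s - 6)(s - 10) / 21
  L_2(s) = (s - 2)(s - 3)(s - 10) / -48
  L_3(s) = (s - 2)(s - 3)(s - 6) / 224
Then h(s) = -11·L_0(s) - 63·L_1(s) - 615·L_2(s) - 2947·L_3(s).
Expanding and collecting terms gives h(s) = -3s^3 + 5s + 3.
Evaluating at s = 5: h(5) = -347.

-347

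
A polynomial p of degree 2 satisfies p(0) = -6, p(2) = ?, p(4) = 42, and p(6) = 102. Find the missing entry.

On equispaced nodes a degree-2 polynomial has vanishing third forward difference, so
  - p(0) + 3·p(2) - 3·p(4) + p(6) = 0.
Substituting the known values and solving for p(2):
  3·p(2) = 18
  p(2) = 6.

6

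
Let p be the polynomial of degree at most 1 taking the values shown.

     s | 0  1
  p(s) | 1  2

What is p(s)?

p(s) = s + 1

Using the Lagrange interpolation formula with nodes 0, 1:
  L_0(s) = (s - 1) / -1
  L_1(s) = s / 1
Then p(s) = 1·L_0(s) + 2·L_1(s).
Expanding and collecting terms gives p(s) = s + 1.
Check: p(1) = 2. ✓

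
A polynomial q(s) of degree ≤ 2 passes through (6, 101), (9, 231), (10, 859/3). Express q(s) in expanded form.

Using the Lagrange interpolation formula with nodes 6, 9, 10:
  L_0(s) = (s - 9)(s - 10) / 12
  L_1(s) = (s - 6)(s - 10) / -3
  L_2(s) = (s - 6)(s - 9) / 4
Then q(s) = 101·L_0(s) + 231·L_1(s) + 859/3·L_2(s).
Expanding and collecting terms gives q(s) = 3s^2 - (5/3)s + 3.
Check: q(9) = 231. ✓

q(s) = 3s^2 - (5/3)s + 3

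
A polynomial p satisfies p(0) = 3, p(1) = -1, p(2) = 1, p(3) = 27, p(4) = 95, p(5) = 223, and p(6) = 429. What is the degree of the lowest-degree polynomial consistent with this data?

Forward differences of the values at n = 0, 1, 2, 3, 4, 5, 6:
  p  : 3  -1  1  27  95  223  429
  Δ  : -4  2  26  68  128  206
  Δ^2: 6  24  42  60  78
  Δ^3: 18  18  18  18
  Δ^4: 0  0  0
  Δ^5: 0  0
  Δ^6: 0
The third differences are constant (18) and nonzero, while all higher differences vanish, so the minimal degree is 3.

3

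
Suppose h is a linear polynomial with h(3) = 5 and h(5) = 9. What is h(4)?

7

Write h(u) = au + b. Substituting each data point gives a linear system:
  3a + b = 5
  5a + b = 9
Solving the system yields a = 2, b = -1.
So h(u) = 2u - 1.
Then h(4) = 7.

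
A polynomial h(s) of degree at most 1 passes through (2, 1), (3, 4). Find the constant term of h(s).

Write h(s) = as + b. Substituting each data point gives a linear system:
  2a + b = 1
  3a + b = 4
Solving the system yields a = 3, b = -5.
So h(s) = 3s - 5.
The constant term is -5.

-5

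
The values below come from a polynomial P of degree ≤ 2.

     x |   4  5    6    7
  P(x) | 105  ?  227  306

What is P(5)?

On equispaced nodes a degree-2 polynomial has vanishing third forward difference, so
  - P(4) + 3·P(5) - 3·P(6) + P(7) = 0.
Substituting the known values and solving for P(5):
  3·P(5) = 480
  P(5) = 160.

160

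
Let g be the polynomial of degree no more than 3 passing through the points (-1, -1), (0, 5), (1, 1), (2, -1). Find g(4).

Write g(x) = ax^3 + bx^2 + cx + d. Substituting each data point gives a linear system:
  -a + b - c + d = -1
  d = 5
  a + b + c + d = 1
  8a + 4b + 2c + d = -1
Solving the system yields a = 2, b = -5, c = -1, d = 5.
So g(x) = 2x^3 - 5x^2 - x + 5.
Then g(4) = 49.

49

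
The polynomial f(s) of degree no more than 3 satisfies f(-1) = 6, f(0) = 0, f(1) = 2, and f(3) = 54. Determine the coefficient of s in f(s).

-3

Write f(s) = as^3 + bs^2 + cs + d. Substituting each data point gives a linear system:
  -a + b - c + d = 6
  d = 0
  a + b + c + d = 2
  27a + 9b + 3c + d = 54
Solving the system yields a = 1, b = 4, c = -3, d = 0.
So f(s) = s^3 + 4s^2 - 3s.
The coefficient of s is -3.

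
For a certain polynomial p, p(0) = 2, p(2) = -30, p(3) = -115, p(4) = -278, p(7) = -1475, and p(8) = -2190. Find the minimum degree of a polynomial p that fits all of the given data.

3

Divided differences on the nodes 0, 2, 3, 4, 7, 8:
  order 0: 2  -30  -115  -278  -1475  -2190
  order 1: -16  -85  -163  -399  -715
  order 2: -23  -39  -59  -79
  order 3: -4  -4  -4
  order 4: 0  0
  order 5: 0
The order-3 divided differences are all -4 (nonzero) and every higher order vanishes, so the data lies on a polynomial of degree exactly 3.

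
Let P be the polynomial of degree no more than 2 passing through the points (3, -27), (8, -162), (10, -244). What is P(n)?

P(n) = -2n^2 - 5n + 6

Using the Lagrange interpolation formula with nodes 3, 8, 10:
  L_0(n) = (n - 8)(n - 10) / 35
  L_1(n) = (n - 3)(n - 10) / -10
  L_2(n) = (n - 3)(n - 8) / 14
Then P(n) = -27·L_0(n) - 162·L_1(n) - 244·L_2(n).
Expanding and collecting terms gives P(n) = -2n^2 - 5n + 6.
Check: P(3) = -27. ✓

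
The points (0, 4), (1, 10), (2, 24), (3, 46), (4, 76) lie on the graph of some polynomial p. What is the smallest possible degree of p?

Forward differences of the values at u = 0, 1, 2, 3, 4:
  p  : 4  10  24  46  76
  Δ  : 6  14  22  30
  Δ^2: 8  8  8
  Δ^3: 0  0
  Δ^4: 0
The second differences are constant (8) and nonzero, while all higher differences vanish, so the minimal degree is 2.

2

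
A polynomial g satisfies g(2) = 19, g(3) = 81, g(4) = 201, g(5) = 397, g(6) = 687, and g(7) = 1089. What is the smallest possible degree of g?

3

Forward differences of the values at t = 2, 3, 4, 5, 6, 7:
  g  : 19  81  201  397  687  1089
  Δ  : 62  120  196  290  402
  Δ^2: 58  76  94  112
  Δ^3: 18  18  18
  Δ^4: 0  0
  Δ^5: 0
The third differences are constant (18) and nonzero, while all higher differences vanish, so the minimal degree is 3.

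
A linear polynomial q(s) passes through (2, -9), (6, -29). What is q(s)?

Using the Lagrange interpolation formula with nodes 2, 6:
  L_0(s) = (s - 6) / -4
  L_1(s) = (s - 2) / 4
Then q(s) = -9·L_0(s) - 29·L_1(s).
Expanding and collecting terms gives q(s) = -5s + 1.
Check: q(6) = -29. ✓

q(s) = -5s + 1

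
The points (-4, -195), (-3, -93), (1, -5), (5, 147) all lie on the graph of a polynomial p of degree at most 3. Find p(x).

Write p(x) = ax^3 + bx^2 + cx + d. Substituting each data point gives a linear system:
  -64a + 16b - 4c + d = -195
  -27a + 9b - 3c + d = -93
  a + b + c + d = -5
  125a + 25b + 5c + d = 147
Solving the system yields a = 2, b = -4, c = 0, d = -3.
So p(x) = 2x³ - 4x² - 3.
Check: p(1) = -5. ✓

p(x) = 2x^3 - 4x^2 - 3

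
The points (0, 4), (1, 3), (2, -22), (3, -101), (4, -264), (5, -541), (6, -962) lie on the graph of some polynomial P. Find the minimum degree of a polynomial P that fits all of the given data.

3

Forward differences of the values at u = 0, 1, 2, 3, 4, 5, 6:
  P  : 4  3  -22  -101  -264  -541  -962
  Δ  : -1  -25  -79  -163  -277  -421
  Δ^2: -24  -54  -84  -114  -144
  Δ^3: -30  -30  -30  -30
  Δ^4: 0  0  0
  Δ^5: 0  0
  Δ^6: 0
The third differences are constant (-30) and nonzero, while all higher differences vanish, so the minimal degree is 3.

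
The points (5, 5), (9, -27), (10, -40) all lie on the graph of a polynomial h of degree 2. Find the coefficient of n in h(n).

6

Write h(n) = an^2 + bn + c. Substituting each data point gives a linear system:
  25a + 5b + c = 5
  81a + 9b + c = -27
  100a + 10b + c = -40
Solving the system yields a = -1, b = 6, c = 0.
So h(n) = -n^2 + 6n.
The coefficient of n is 6.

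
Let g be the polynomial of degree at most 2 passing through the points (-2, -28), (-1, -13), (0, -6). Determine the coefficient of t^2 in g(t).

-4

Write g(t) = at^2 + bt + c. Substituting each data point gives a linear system:
  4a - 2b + c = -28
  a - b + c = -13
  c = -6
Solving the system yields a = -4, b = 3, c = -6.
So g(t) = -4t² + 3t - 6.
The leading coefficient is -4.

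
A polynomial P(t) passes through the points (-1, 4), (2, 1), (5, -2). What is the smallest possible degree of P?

Divided differences on the nodes -1, 2, 5:
  order 0: 4  1  -2
  order 1: -1  -1
  order 2: 0
The order-1 divided differences are all -1 (nonzero) and every higher order vanishes, so the data lies on a polynomial of degree exactly 1.

1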